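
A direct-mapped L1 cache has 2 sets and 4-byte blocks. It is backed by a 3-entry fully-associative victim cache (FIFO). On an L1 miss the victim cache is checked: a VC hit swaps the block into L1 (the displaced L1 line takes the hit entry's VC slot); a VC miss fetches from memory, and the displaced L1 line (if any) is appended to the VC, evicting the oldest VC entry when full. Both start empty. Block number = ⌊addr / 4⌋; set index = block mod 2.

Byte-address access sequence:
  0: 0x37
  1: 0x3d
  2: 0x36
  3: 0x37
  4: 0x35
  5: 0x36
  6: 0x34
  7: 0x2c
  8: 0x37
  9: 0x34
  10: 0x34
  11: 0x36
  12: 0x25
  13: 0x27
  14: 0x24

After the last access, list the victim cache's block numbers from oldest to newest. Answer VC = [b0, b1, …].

VC = [15, 11, 13]

#0 0x37→b13/s1 MISS; vc=[]
#1 0x3d→b15/s1 MISS; vc=[13]
#2 0x36→b13/s1 VC-HIT; vc=[15]
#3 0x37→b13/s1 L1-HIT; vc=[15]
#4 0x35→b13/s1 L1-HIT; vc=[15]
#5 0x36→b13/s1 L1-HIT; vc=[15]
#6 0x34→b13/s1 L1-HIT; vc=[15]
#7 0x2c→b11/s1 MISS; vc=[15,13]
#8 0x37→b13/s1 VC-HIT; vc=[15,11]
#9 0x34→b13/s1 L1-HIT; vc=[15,11]
#10 0x34→b13/s1 L1-HIT; vc=[15,11]
#11 0x36→b13/s1 L1-HIT; vc=[15,11]
#12 0x25→b9/s1 MISS; vc=[15,11,13]
#13 0x27→b9/s1 L1-HIT; vc=[15,11,13]
#14 0x24→b9/s1 L1-HIT; vc=[15,11,13]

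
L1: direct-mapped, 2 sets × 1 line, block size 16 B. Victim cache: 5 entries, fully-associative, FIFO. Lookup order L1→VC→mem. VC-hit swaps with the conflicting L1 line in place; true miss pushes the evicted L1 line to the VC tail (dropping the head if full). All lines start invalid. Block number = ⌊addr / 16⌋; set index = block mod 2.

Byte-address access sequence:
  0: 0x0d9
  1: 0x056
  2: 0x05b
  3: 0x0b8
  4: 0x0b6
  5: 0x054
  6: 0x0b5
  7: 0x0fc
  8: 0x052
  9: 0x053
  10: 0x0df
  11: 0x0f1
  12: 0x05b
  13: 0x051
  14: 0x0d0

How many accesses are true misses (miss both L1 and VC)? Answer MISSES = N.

  [0] addr=0xd9 blk=13 s=1: MISS | VC []
  [1] addr=0x56 blk=5 s=1: MISS | VC [13]
  [2] addr=0x5b blk=5 s=1: L1-HIT | VC [13]
  [3] addr=0xb8 blk=11 s=1: MISS | VC [13, 5]
  [4] addr=0xb6 blk=11 s=1: L1-HIT | VC [13, 5]
  [5] addr=0x54 blk=5 s=1: VC-HIT | VC [13, 11]
  [6] addr=0xb5 blk=11 s=1: VC-HIT | VC [13, 5]
  [7] addr=0xfc blk=15 s=1: MISS | VC [13, 5, 11]
  [8] addr=0x52 blk=5 s=1: VC-HIT | VC [13, 15, 11]
  [9] addr=0x53 blk=5 s=1: L1-HIT | VC [13, 15, 11]
  [10] addr=0xdf blk=13 s=1: VC-HIT | VC [5, 15, 11]
  [11] addr=0xf1 blk=15 s=1: VC-HIT | VC [5, 13, 11]
  [12] addr=0x5b blk=5 s=1: VC-HIT | VC [15, 13, 11]
  [13] addr=0x51 blk=5 s=1: L1-HIT | VC [15, 13, 11]
  [14] addr=0xd0 blk=13 s=1: VC-HIT | VC [15, 5, 11]

MISSES = 4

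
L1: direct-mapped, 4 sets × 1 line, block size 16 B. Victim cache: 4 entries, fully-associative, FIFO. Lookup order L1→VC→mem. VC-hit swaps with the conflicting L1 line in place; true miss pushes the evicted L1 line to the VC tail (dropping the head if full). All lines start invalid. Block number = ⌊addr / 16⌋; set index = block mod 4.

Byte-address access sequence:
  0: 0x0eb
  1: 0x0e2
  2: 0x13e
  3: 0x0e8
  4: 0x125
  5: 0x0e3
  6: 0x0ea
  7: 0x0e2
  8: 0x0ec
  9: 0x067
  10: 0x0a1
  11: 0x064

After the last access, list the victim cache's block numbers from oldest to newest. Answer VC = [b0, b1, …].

VC = [18, 14, 10]

0: 0xeb (blk 14, set 2) → MISS  vc=[]
1: 0xe2 (blk 14, set 2) → L1-HIT  vc=[]
2: 0x13e (blk 19, set 3) → MISS  vc=[]
3: 0xe8 (blk 14, set 2) → L1-HIT  vc=[]
4: 0x125 (blk 18, set 2) → MISS  vc=[14]
5: 0xe3 (blk 14, set 2) → VC-HIT  vc=[18]
6: 0xea (blk 14, set 2) → L1-HIT  vc=[18]
7: 0xe2 (blk 14, set 2) → L1-HIT  vc=[18]
8: 0xec (blk 14, set 2) → L1-HIT  vc=[18]
9: 0x67 (blk 6, set 2) → MISS  vc=[18, 14]
10: 0xa1 (blk 10, set 2) → MISS  vc=[18, 14, 6]
11: 0x64 (blk 6, set 2) → VC-HIT  vc=[18, 14, 10]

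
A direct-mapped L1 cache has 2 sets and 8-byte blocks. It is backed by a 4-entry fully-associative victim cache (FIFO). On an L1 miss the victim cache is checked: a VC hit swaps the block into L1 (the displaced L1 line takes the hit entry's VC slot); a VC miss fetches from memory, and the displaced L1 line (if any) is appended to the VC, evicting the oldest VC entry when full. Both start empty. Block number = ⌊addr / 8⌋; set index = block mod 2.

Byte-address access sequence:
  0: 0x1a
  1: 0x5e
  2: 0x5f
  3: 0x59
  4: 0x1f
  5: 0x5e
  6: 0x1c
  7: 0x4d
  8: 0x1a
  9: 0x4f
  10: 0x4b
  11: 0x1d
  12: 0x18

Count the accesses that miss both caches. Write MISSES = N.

MISSES = 3

  [0] addr=0x1a blk=3 s=1: MISS | VC []
  [1] addr=0x5e blk=11 s=1: MISS | VC [3]
  [2] addr=0x5f blk=11 s=1: L1-HIT | VC [3]
  [3] addr=0x59 blk=11 s=1: L1-HIT | VC [3]
  [4] addr=0x1f blk=3 s=1: VC-HIT | VC [11]
  [5] addr=0x5e blk=11 s=1: VC-HIT | VC [3]
  [6] addr=0x1c blk=3 s=1: VC-HIT | VC [11]
  [7] addr=0x4d blk=9 s=1: MISS | VC [11, 3]
  [8] addr=0x1a blk=3 s=1: VC-HIT | VC [11, 9]
  [9] addr=0x4f blk=9 s=1: VC-HIT | VC [11, 3]
  [10] addr=0x4b blk=9 s=1: L1-HIT | VC [11, 3]
  [11] addr=0x1d blk=3 s=1: VC-HIT | VC [11, 9]
  [12] addr=0x18 blk=3 s=1: L1-HIT | VC [11, 9]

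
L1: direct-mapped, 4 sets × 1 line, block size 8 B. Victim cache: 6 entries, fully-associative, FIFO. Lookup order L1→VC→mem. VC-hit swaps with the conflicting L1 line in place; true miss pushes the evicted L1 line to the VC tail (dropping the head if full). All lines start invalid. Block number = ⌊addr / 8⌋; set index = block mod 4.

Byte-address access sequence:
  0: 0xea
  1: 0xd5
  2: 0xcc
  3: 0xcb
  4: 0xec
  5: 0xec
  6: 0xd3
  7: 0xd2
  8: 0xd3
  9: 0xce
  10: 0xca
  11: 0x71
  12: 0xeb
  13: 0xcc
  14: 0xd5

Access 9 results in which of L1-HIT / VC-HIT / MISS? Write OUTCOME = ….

OUTCOME = VC-HIT

  [0] addr=0xea blk=29 s=1: MISS | VC []
  [1] addr=0xd5 blk=26 s=2: MISS | VC []
  [2] addr=0xcc blk=25 s=1: MISS | VC [29]
  [3] addr=0xcb blk=25 s=1: L1-HIT | VC [29]
  [4] addr=0xec blk=29 s=1: VC-HIT | VC [25]
  [5] addr=0xec blk=29 s=1: L1-HIT | VC [25]
  [6] addr=0xd3 blk=26 s=2: L1-HIT | VC [25]
  [7] addr=0xd2 blk=26 s=2: L1-HIT | VC [25]
  [8] addr=0xd3 blk=26 s=2: L1-HIT | VC [25]
  [9] addr=0xce blk=25 s=1: VC-HIT | VC [29]
  [10] addr=0xca blk=25 s=1: L1-HIT | VC [29]
  [11] addr=0x71 blk=14 s=2: MISS | VC [29, 26]
  [12] addr=0xeb blk=29 s=1: VC-HIT | VC [25, 26]
  [13] addr=0xcc blk=25 s=1: VC-HIT | VC [29, 26]
  [14] addr=0xd5 blk=26 s=2: VC-HIT | VC [29, 14]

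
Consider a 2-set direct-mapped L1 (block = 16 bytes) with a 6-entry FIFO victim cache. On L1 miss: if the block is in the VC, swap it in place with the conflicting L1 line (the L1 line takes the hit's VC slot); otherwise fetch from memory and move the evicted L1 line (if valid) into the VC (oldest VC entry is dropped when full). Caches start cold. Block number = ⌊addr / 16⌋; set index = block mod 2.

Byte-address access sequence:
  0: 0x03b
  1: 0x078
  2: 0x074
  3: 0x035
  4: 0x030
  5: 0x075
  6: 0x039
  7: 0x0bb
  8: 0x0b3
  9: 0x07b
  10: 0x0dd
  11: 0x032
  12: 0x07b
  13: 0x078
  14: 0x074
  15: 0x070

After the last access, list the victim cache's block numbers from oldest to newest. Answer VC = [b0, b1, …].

VC = [11, 13, 3]

  [0] addr=0x3b blk=3 s=1: MISS | VC []
  [1] addr=0x78 blk=7 s=1: MISS | VC [3]
  [2] addr=0x74 blk=7 s=1: L1-HIT | VC [3]
  [3] addr=0x35 blk=3 s=1: VC-HIT | VC [7]
  [4] addr=0x30 blk=3 s=1: L1-HIT | VC [7]
  [5] addr=0x75 blk=7 s=1: VC-HIT | VC [3]
  [6] addr=0x39 blk=3 s=1: VC-HIT | VC [7]
  [7] addr=0xbb blk=11 s=1: MISS | VC [7, 3]
  [8] addr=0xb3 blk=11 s=1: L1-HIT | VC [7, 3]
  [9] addr=0x7b blk=7 s=1: VC-HIT | VC [11, 3]
  [10] addr=0xdd blk=13 s=1: MISS | VC [11, 3, 7]
  [11] addr=0x32 blk=3 s=1: VC-HIT | VC [11, 13, 7]
  [12] addr=0x7b blk=7 s=1: VC-HIT | VC [11, 13, 3]
  [13] addr=0x78 blk=7 s=1: L1-HIT | VC [11, 13, 3]
  [14] addr=0x74 blk=7 s=1: L1-HIT | VC [11, 13, 3]
  [15] addr=0x70 blk=7 s=1: L1-HIT | VC [11, 13, 3]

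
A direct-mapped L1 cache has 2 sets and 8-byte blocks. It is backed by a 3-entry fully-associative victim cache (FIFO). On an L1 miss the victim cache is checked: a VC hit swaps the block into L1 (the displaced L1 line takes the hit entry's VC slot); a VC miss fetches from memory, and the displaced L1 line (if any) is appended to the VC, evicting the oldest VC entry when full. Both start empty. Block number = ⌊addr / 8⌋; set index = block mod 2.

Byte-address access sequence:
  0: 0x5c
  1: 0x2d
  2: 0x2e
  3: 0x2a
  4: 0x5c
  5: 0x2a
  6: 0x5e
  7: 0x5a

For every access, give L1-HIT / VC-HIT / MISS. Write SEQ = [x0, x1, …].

SEQ = [MISS, MISS, L1-HIT, L1-HIT, VC-HIT, VC-HIT, VC-HIT, L1-HIT]

  [0] addr=0x5c blk=11 s=1: MISS | VC []
  [1] addr=0x2d blk=5 s=1: MISS | VC [11]
  [2] addr=0x2e blk=5 s=1: L1-HIT | VC [11]
  [3] addr=0x2a blk=5 s=1: L1-HIT | VC [11]
  [4] addr=0x5c blk=11 s=1: VC-HIT | VC [5]
  [5] addr=0x2a blk=5 s=1: VC-HIT | VC [11]
  [6] addr=0x5e blk=11 s=1: VC-HIT | VC [5]
  [7] addr=0x5a blk=11 s=1: L1-HIT | VC [5]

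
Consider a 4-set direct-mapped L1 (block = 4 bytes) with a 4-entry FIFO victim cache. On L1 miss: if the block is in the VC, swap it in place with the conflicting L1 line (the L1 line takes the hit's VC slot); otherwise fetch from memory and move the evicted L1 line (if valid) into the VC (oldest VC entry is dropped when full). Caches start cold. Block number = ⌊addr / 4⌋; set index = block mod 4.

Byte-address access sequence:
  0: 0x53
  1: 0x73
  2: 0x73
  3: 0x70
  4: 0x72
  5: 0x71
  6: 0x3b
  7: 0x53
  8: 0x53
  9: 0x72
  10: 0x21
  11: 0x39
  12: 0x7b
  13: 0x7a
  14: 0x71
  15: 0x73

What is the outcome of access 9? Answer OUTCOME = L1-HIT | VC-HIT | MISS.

OUTCOME = VC-HIT

0: 0x53 (blk 20, set 0) → MISS  vc=[]
1: 0x73 (blk 28, set 0) → MISS  vc=[20]
2: 0x73 (blk 28, set 0) → L1-HIT  vc=[20]
3: 0x70 (blk 28, set 0) → L1-HIT  vc=[20]
4: 0x72 (blk 28, set 0) → L1-HIT  vc=[20]
5: 0x71 (blk 28, set 0) → L1-HIT  vc=[20]
6: 0x3b (blk 14, set 2) → MISS  vc=[20]
7: 0x53 (blk 20, set 0) → VC-HIT  vc=[28]
8: 0x53 (blk 20, set 0) → L1-HIT  vc=[28]
9: 0x72 (blk 28, set 0) → VC-HIT  vc=[20]
10: 0x21 (blk 8, set 0) → MISS  vc=[20, 28]
11: 0x39 (blk 14, set 2) → L1-HIT  vc=[20, 28]
12: 0x7b (blk 30, set 2) → MISS  vc=[20, 28, 14]
13: 0x7a (blk 30, set 2) → L1-HIT  vc=[20, 28, 14]
14: 0x71 (blk 28, set 0) → VC-HIT  vc=[20, 8, 14]
15: 0x73 (blk 28, set 0) → L1-HIT  vc=[20, 8, 14]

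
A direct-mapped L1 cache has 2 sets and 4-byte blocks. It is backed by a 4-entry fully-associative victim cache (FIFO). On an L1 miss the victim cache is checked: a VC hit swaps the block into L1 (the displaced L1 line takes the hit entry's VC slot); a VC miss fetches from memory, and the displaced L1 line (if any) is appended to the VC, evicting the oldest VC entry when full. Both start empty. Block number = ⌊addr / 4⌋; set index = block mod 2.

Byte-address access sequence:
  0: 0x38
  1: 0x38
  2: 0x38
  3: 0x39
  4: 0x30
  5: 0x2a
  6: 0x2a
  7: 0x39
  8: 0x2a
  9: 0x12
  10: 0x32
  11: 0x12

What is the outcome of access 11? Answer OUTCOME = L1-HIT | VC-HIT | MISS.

  [0] addr=0x38 blk=14 s=0: MISS | VC []
  [1] addr=0x38 blk=14 s=0: L1-HIT | VC []
  [2] addr=0x38 blk=14 s=0: L1-HIT | VC []
  [3] addr=0x39 blk=14 s=0: L1-HIT | VC []
  [4] addr=0x30 blk=12 s=0: MISS | VC [14]
  [5] addr=0x2a blk=10 s=0: MISS | VC [14, 12]
  [6] addr=0x2a blk=10 s=0: L1-HIT | VC [14, 12]
  [7] addr=0x39 blk=14 s=0: VC-HIT | VC [10, 12]
  [8] addr=0x2a blk=10 s=0: VC-HIT | VC [14, 12]
  [9] addr=0x12 blk=4 s=0: MISS | VC [14, 12, 10]
  [10] addr=0x32 blk=12 s=0: VC-HIT | VC [14, 4, 10]
  [11] addr=0x12 blk=4 s=0: VC-HIT | VC [14, 12, 10]

OUTCOME = VC-HIT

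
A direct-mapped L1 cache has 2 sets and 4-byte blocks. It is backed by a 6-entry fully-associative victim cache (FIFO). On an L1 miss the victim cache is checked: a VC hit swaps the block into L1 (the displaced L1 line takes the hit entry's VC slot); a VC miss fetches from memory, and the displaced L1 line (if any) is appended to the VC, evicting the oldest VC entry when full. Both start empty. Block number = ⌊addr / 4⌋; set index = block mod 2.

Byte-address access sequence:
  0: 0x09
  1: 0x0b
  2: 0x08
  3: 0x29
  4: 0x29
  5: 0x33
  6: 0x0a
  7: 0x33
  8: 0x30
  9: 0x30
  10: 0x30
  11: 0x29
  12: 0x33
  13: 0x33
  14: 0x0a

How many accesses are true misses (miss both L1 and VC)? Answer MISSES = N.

MISSES = 3

  [0] addr=0x9 blk=2 s=0: MISS | VC []
  [1] addr=0xb blk=2 s=0: L1-HIT | VC []
  [2] addr=0x8 blk=2 s=0: L1-HIT | VC []
  [3] addr=0x29 blk=10 s=0: MISS | VC [2]
  [4] addr=0x29 blk=10 s=0: L1-HIT | VC [2]
  [5] addr=0x33 blk=12 s=0: MISS | VC [2, 10]
  [6] addr=0xa blk=2 s=0: VC-HIT | VC [12, 10]
  [7] addr=0x33 blk=12 s=0: VC-HIT | VC [2, 10]
  [8] addr=0x30 blk=12 s=0: L1-HIT | VC [2, 10]
  [9] addr=0x30 blk=12 s=0: L1-HIT | VC [2, 10]
  [10] addr=0x30 blk=12 s=0: L1-HIT | VC [2, 10]
  [11] addr=0x29 blk=10 s=0: VC-HIT | VC [2, 12]
  [12] addr=0x33 blk=12 s=0: VC-HIT | VC [2, 10]
  [13] addr=0x33 blk=12 s=0: L1-HIT | VC [2, 10]
  [14] addr=0xa blk=2 s=0: VC-HIT | VC [12, 10]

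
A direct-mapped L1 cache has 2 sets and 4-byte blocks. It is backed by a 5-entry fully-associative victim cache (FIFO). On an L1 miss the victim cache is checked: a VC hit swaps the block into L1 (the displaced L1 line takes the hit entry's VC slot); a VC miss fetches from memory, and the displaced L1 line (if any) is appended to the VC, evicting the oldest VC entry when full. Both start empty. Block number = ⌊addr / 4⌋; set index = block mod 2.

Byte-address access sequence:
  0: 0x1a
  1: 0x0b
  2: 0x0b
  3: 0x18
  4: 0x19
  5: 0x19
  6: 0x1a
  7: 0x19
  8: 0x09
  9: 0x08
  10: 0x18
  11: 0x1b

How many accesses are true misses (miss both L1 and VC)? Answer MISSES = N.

  [0] addr=0x1a blk=6 s=0: MISS | VC []
  [1] addr=0xb blk=2 s=0: MISS | VC [6]
  [2] addr=0xb blk=2 s=0: L1-HIT | VC [6]
  [3] addr=0x18 blk=6 s=0: VC-HIT | VC [2]
  [4] addr=0x19 blk=6 s=0: L1-HIT | VC [2]
  [5] addr=0x19 blk=6 s=0: L1-HIT | VC [2]
  [6] addr=0x1a blk=6 s=0: L1-HIT | VC [2]
  [7] addr=0x19 blk=6 s=0: L1-HIT | VC [2]
  [8] addr=0x9 blk=2 s=0: VC-HIT | VC [6]
  [9] addr=0x8 blk=2 s=0: L1-HIT | VC [6]
  [10] addr=0x18 blk=6 s=0: VC-HIT | VC [2]
  [11] addr=0x1b blk=6 s=0: L1-HIT | VC [2]

MISSES = 2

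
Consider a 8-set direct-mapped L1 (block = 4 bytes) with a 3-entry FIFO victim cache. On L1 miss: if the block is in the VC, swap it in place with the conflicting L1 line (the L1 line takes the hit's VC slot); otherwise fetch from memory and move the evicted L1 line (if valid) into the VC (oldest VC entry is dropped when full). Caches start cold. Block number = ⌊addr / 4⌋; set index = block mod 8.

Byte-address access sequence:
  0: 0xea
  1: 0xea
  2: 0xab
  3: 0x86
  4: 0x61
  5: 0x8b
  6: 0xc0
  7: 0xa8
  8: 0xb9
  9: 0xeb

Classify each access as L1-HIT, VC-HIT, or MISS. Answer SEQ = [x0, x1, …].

  [0] addr=0xea blk=58 s=2: MISS | VC []
  [1] addr=0xea blk=58 s=2: L1-HIT | VC []
  [2] addr=0xab blk=42 s=2: MISS | VC [58]
  [3] addr=0x86 blk=33 s=1: MISS | VC [58]
  [4] addr=0x61 blk=24 s=0: MISS | VC [58]
  [5] addr=0x8b blk=34 s=2: MISS | VC [58, 42]
  [6] addr=0xc0 blk=48 s=0: MISS | VC [58, 42, 24]
  [7] addr=0xa8 blk=42 s=2: VC-HIT | VC [58, 34, 24]
  [8] addr=0xb9 blk=46 s=6: MISS | VC [58, 34, 24]
  [9] addr=0xeb blk=58 s=2: VC-HIT | VC [42, 34, 24]

SEQ = [MISS, L1-HIT, MISS, MISS, MISS, MISS, MISS, VC-HIT, MISS, VC-HIT]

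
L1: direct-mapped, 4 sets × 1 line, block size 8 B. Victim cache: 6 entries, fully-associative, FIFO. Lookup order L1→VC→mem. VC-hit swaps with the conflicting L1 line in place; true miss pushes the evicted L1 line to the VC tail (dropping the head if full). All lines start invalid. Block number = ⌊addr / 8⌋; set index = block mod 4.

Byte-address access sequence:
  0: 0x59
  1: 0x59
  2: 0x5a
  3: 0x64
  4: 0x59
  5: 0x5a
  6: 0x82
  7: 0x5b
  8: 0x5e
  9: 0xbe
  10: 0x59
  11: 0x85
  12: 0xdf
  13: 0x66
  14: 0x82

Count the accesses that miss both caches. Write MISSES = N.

MISSES = 5

0: 0x59 (blk 11, set 3) → MISS  vc=[]
1: 0x59 (blk 11, set 3) → L1-HIT  vc=[]
2: 0x5a (blk 11, set 3) → L1-HIT  vc=[]
3: 0x64 (blk 12, set 0) → MISS  vc=[]
4: 0x59 (blk 11, set 3) → L1-HIT  vc=[]
5: 0x5a (blk 11, set 3) → L1-HIT  vc=[]
6: 0x82 (blk 16, set 0) → MISS  vc=[12]
7: 0x5b (blk 11, set 3) → L1-HIT  vc=[12]
8: 0x5e (blk 11, set 3) → L1-HIT  vc=[12]
9: 0xbe (blk 23, set 3) → MISS  vc=[12, 11]
10: 0x59 (blk 11, set 3) → VC-HIT  vc=[12, 23]
11: 0x85 (blk 16, set 0) → L1-HIT  vc=[12, 23]
12: 0xdf (blk 27, set 3) → MISS  vc=[12, 23, 11]
13: 0x66 (blk 12, set 0) → VC-HIT  vc=[16, 23, 11]
14: 0x82 (blk 16, set 0) → VC-HIT  vc=[12, 23, 11]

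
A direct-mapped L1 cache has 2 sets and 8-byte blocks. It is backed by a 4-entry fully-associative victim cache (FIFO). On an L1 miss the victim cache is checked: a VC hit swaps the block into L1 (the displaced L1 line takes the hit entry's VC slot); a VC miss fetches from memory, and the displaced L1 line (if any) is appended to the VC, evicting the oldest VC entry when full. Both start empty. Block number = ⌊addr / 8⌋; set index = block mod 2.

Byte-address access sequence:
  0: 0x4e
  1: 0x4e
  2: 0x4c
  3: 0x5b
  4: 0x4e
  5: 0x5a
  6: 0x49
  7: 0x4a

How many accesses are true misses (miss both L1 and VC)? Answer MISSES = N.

MISSES = 2

0: 0x4e (blk 9, set 1) → MISS  vc=[]
1: 0x4e (blk 9, set 1) → L1-HIT  vc=[]
2: 0x4c (blk 9, set 1) → L1-HIT  vc=[]
3: 0x5b (blk 11, set 1) → MISS  vc=[9]
4: 0x4e (blk 9, set 1) → VC-HIT  vc=[11]
5: 0x5a (blk 11, set 1) → VC-HIT  vc=[9]
6: 0x49 (blk 9, set 1) → VC-HIT  vc=[11]
7: 0x4a (blk 9, set 1) → L1-HIT  vc=[11]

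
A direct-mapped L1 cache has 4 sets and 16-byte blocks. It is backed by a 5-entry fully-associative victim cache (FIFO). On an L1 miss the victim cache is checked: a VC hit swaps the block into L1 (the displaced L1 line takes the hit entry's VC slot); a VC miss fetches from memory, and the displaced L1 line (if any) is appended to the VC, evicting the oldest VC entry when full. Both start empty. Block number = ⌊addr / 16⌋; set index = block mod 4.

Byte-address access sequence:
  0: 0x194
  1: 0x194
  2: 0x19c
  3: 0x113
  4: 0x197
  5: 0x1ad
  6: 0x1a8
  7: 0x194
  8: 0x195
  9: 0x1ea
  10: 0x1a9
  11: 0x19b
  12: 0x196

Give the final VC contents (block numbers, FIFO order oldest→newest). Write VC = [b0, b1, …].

VC = [17, 30]

  [0] addr=0x194 blk=25 s=1: MISS | VC []
  [1] addr=0x194 blk=25 s=1: L1-HIT | VC []
  [2] addr=0x19c blk=25 s=1: L1-HIT | VC []
  [3] addr=0x113 blk=17 s=1: MISS | VC [25]
  [4] addr=0x197 blk=25 s=1: VC-HIT | VC [17]
  [5] addr=0x1ad blk=26 s=2: MISS | VC [17]
  [6] addr=0x1a8 blk=26 s=2: L1-HIT | VC [17]
  [7] addr=0x194 blk=25 s=1: L1-HIT | VC [17]
  [8] addr=0x195 blk=25 s=1: L1-HIT | VC [17]
  [9] addr=0x1ea blk=30 s=2: MISS | VC [17, 26]
  [10] addr=0x1a9 blk=26 s=2: VC-HIT | VC [17, 30]
  [11] addr=0x19b blk=25 s=1: L1-HIT | VC [17, 30]
  [12] addr=0x196 blk=25 s=1: L1-HIT | VC [17, 30]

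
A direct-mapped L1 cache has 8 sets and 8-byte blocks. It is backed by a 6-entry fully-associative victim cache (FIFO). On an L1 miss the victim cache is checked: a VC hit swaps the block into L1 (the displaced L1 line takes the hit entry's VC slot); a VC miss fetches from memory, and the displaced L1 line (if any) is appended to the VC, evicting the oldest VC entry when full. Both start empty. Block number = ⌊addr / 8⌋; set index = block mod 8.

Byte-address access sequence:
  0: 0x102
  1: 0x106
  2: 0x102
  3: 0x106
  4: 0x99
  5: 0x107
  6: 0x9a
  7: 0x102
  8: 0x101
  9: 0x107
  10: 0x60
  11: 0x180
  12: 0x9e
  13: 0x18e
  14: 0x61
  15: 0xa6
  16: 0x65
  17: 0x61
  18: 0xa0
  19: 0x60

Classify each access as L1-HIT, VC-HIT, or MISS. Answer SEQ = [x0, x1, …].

  [0] addr=0x102 blk=32 s=0: MISS | VC []
  [1] addr=0x106 blk=32 s=0: L1-HIT | VC []
  [2] addr=0x102 blk=32 s=0: L1-HIT | VC []
  [3] addr=0x106 blk=32 s=0: L1-HIT | VC []
  [4] addr=0x99 blk=19 s=3: MISS | VC []
  [5] addr=0x107 blk=32 s=0: L1-HIT | VC []
  [6] addr=0x9a blk=19 s=3: L1-HIT | VC []
  [7] addr=0x102 blk=32 s=0: L1-HIT | VC []
  [8] addr=0x101 blk=32 s=0: L1-HIT | VC []
  [9] addr=0x107 blk=32 s=0: L1-HIT | VC []
  [10] addr=0x60 blk=12 s=4: MISS | VC []
  [11] addr=0x180 blk=48 s=0: MISS | VC [32]
  [12] addr=0x9e blk=19 s=3: L1-HIT | VC [32]
  [13] addr=0x18e blk=49 s=1: MISS | VC [32]
  [14] addr=0x61 blk=12 s=4: L1-HIT | VC [32]
  [15] addr=0xa6 blk=20 s=4: MISS | VC [32, 12]
  [16] addr=0x65 blk=12 s=4: VC-HIT | VC [32, 20]
  [17] addr=0x61 blk=12 s=4: L1-HIT | VC [32, 20]
  [18] addr=0xa0 blk=20 s=4: VC-HIT | VC [32, 12]
  [19] addr=0x60 blk=12 s=4: VC-HIT | VC [32, 20]

SEQ = [MISS, L1-HIT, L1-HIT, L1-HIT, MISS, L1-HIT, L1-HIT, L1-HIT, L1-HIT, L1-HIT, MISS, MISS, L1-HIT, MISS, L1-HIT, MISS, VC-HIT, L1-HIT, VC-HIT, VC-HIT]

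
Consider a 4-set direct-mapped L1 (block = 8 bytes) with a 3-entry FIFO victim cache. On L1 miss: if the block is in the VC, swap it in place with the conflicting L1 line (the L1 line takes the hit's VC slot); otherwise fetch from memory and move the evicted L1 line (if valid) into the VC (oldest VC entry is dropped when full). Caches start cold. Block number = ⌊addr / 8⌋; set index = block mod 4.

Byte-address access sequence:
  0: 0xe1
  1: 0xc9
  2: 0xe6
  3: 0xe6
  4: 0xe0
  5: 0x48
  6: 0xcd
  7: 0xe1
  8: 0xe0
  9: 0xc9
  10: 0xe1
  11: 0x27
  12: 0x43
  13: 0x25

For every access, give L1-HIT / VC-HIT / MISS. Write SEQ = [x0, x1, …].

SEQ = [MISS, MISS, L1-HIT, L1-HIT, L1-HIT, MISS, VC-HIT, L1-HIT, L1-HIT, L1-HIT, L1-HIT, MISS, MISS, VC-HIT]

#0 0xe1→b28/s0 MISS; vc=[]
#1 0xc9→b25/s1 MISS; vc=[]
#2 0xe6→b28/s0 L1-HIT; vc=[]
#3 0xe6→b28/s0 L1-HIT; vc=[]
#4 0xe0→b28/s0 L1-HIT; vc=[]
#5 0x48→b9/s1 MISS; vc=[25]
#6 0xcd→b25/s1 VC-HIT; vc=[9]
#7 0xe1→b28/s0 L1-HIT; vc=[9]
#8 0xe0→b28/s0 L1-HIT; vc=[9]
#9 0xc9→b25/s1 L1-HIT; vc=[9]
#10 0xe1→b28/s0 L1-HIT; vc=[9]
#11 0x27→b4/s0 MISS; vc=[9,28]
#12 0x43→b8/s0 MISS; vc=[9,28,4]
#13 0x25→b4/s0 VC-HIT; vc=[9,28,8]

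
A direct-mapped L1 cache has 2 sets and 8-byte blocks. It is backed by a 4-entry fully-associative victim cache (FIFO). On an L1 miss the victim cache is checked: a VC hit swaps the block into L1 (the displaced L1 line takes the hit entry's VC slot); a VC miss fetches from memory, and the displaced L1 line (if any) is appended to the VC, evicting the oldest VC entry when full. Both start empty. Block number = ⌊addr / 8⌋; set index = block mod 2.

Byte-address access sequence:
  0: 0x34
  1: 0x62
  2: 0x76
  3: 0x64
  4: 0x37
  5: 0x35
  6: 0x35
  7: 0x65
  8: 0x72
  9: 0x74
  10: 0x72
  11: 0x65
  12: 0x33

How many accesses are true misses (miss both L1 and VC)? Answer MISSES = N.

MISSES = 3

0: 0x34 (blk 6, set 0) → MISS  vc=[]
1: 0x62 (blk 12, set 0) → MISS  vc=[6]
2: 0x76 (blk 14, set 0) → MISS  vc=[6, 12]
3: 0x64 (blk 12, set 0) → VC-HIT  vc=[6, 14]
4: 0x37 (blk 6, set 0) → VC-HIT  vc=[12, 14]
5: 0x35 (blk 6, set 0) → L1-HIT  vc=[12, 14]
6: 0x35 (blk 6, set 0) → L1-HIT  vc=[12, 14]
7: 0x65 (blk 12, set 0) → VC-HIT  vc=[6, 14]
8: 0x72 (blk 14, set 0) → VC-HIT  vc=[6, 12]
9: 0x74 (blk 14, set 0) → L1-HIT  vc=[6, 12]
10: 0x72 (blk 14, set 0) → L1-HIT  vc=[6, 12]
11: 0x65 (blk 12, set 0) → VC-HIT  vc=[6, 14]
12: 0x33 (blk 6, set 0) → VC-HIT  vc=[12, 14]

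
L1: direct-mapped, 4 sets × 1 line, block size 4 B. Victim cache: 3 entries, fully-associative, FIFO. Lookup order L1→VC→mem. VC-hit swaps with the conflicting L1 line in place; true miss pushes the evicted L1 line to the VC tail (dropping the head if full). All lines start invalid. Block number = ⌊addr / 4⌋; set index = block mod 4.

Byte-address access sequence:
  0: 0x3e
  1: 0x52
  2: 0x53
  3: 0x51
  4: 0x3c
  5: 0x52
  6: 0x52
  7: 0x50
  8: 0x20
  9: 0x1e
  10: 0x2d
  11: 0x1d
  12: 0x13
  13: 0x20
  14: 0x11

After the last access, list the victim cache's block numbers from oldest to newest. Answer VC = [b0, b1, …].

#0 0x3e→b15/s3 MISS; vc=[]
#1 0x52→b20/s0 MISS; vc=[]
#2 0x53→b20/s0 L1-HIT; vc=[]
#3 0x51→b20/s0 L1-HIT; vc=[]
#4 0x3c→b15/s3 L1-HIT; vc=[]
#5 0x52→b20/s0 L1-HIT; vc=[]
#6 0x52→b20/s0 L1-HIT; vc=[]
#7 0x50→b20/s0 L1-HIT; vc=[]
#8 0x20→b8/s0 MISS; vc=[20]
#9 0x1e→b7/s3 MISS; vc=[20,15]
#10 0x2d→b11/s3 MISS; vc=[20,15,7]
#11 0x1d→b7/s3 VC-HIT; vc=[20,15,11]
#12 0x13→b4/s0 MISS; vc=[15,11,8]
#13 0x20→b8/s0 VC-HIT; vc=[15,11,4]
#14 0x11→b4/s0 VC-HIT; vc=[15,11,8]

VC = [15, 11, 8]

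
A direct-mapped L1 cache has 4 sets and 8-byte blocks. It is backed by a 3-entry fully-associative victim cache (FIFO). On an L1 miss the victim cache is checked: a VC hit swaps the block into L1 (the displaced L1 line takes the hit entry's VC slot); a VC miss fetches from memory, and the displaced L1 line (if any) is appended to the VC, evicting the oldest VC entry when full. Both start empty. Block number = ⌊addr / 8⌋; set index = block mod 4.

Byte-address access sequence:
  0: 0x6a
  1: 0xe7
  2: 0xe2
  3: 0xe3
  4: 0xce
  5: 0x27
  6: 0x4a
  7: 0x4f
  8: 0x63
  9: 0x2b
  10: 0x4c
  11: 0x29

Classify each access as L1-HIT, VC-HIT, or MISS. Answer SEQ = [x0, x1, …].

SEQ = [MISS, MISS, L1-HIT, L1-HIT, MISS, MISS, MISS, L1-HIT, MISS, MISS, VC-HIT, VC-HIT]

#0 0x6a→b13/s1 MISS; vc=[]
#1 0xe7→b28/s0 MISS; vc=[]
#2 0xe2→b28/s0 L1-HIT; vc=[]
#3 0xe3→b28/s0 L1-HIT; vc=[]
#4 0xce→b25/s1 MISS; vc=[13]
#5 0x27→b4/s0 MISS; vc=[13,28]
#6 0x4a→b9/s1 MISS; vc=[13,28,25]
#7 0x4f→b9/s1 L1-HIT; vc=[13,28,25]
#8 0x63→b12/s0 MISS; vc=[28,25,4]
#9 0x2b→b5/s1 MISS; vc=[25,4,9]
#10 0x4c→b9/s1 VC-HIT; vc=[25,4,5]
#11 0x29→b5/s1 VC-HIT; vc=[25,4,9]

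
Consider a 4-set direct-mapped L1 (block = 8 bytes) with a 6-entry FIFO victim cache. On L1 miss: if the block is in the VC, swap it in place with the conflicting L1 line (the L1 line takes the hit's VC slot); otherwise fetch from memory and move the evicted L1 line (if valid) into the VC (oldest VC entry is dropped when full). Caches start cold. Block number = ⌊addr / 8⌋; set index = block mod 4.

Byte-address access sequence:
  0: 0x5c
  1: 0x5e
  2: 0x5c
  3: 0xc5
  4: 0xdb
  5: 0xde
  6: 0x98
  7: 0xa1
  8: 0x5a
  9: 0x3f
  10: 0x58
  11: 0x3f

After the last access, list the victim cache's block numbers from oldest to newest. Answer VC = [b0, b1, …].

VC = [19, 27, 24, 11]

  [0] addr=0x5c blk=11 s=3: MISS | VC []
  [1] addr=0x5e blk=11 s=3: L1-HIT | VC []
  [2] addr=0x5c blk=11 s=3: L1-HIT | VC []
  [3] addr=0xc5 blk=24 s=0: MISS | VC []
  [4] addr=0xdb blk=27 s=3: MISS | VC [11]
  [5] addr=0xde blk=27 s=3: L1-HIT | VC [11]
  [6] addr=0x98 blk=19 s=3: MISS | VC [11, 27]
  [7] addr=0xa1 blk=20 s=0: MISS | VC [11, 27, 24]
  [8] addr=0x5a blk=11 s=3: VC-HIT | VC [19, 27, 24]
  [9] addr=0x3f blk=7 s=3: MISS | VC [19, 27, 24, 11]
  [10] addr=0x58 blk=11 s=3: VC-HIT | VC [19, 27, 24, 7]
  [11] addr=0x3f blk=7 s=3: VC-HIT | VC [19, 27, 24, 11]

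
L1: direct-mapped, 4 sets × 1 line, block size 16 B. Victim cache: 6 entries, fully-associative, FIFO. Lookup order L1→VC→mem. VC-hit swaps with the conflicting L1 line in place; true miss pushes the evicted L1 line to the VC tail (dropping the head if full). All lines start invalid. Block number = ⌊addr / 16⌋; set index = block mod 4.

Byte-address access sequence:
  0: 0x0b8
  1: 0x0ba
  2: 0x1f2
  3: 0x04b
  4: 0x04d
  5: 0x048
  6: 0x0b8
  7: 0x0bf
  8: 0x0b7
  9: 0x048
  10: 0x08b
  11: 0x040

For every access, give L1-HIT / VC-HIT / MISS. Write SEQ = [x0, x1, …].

SEQ = [MISS, L1-HIT, MISS, MISS, L1-HIT, L1-HIT, VC-HIT, L1-HIT, L1-HIT, L1-HIT, MISS, VC-HIT]

0: 0xb8 (blk 11, set 3) → MISS  vc=[]
1: 0xba (blk 11, set 3) → L1-HIT  vc=[]
2: 0x1f2 (blk 31, set 3) → MISS  vc=[11]
3: 0x4b (blk 4, set 0) → MISS  vc=[11]
4: 0x4d (blk 4, set 0) → L1-HIT  vc=[11]
5: 0x48 (blk 4, set 0) → L1-HIT  vc=[11]
6: 0xb8 (blk 11, set 3) → VC-HIT  vc=[31]
7: 0xbf (blk 11, set 3) → L1-HIT  vc=[31]
8: 0xb7 (blk 11, set 3) → L1-HIT  vc=[31]
9: 0x48 (blk 4, set 0) → L1-HIT  vc=[31]
10: 0x8b (blk 8, set 0) → MISS  vc=[31, 4]
11: 0x40 (blk 4, set 0) → VC-HIT  vc=[31, 8]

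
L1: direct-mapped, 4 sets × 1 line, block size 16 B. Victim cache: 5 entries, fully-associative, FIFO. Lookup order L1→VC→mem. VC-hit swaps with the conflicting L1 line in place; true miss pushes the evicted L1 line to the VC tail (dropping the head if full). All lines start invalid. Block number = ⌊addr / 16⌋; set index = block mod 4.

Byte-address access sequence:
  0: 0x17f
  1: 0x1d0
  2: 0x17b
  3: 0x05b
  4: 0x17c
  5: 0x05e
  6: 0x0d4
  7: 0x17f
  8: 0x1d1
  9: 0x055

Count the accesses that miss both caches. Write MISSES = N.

MISSES = 4

  [0] addr=0x17f blk=23 s=3: MISS | VC []
  [1] addr=0x1d0 blk=29 s=1: MISS | VC []
  [2] addr=0x17b blk=23 s=3: L1-HIT | VC []
  [3] addr=0x5b blk=5 s=1: MISS | VC [29]
  [4] addr=0x17c blk=23 s=3: L1-HIT | VC [29]
  [5] addr=0x5e blk=5 s=1: L1-HIT | VC [29]
  [6] addr=0xd4 blk=13 s=1: MISS | VC [29, 5]
  [7] addr=0x17f blk=23 s=3: L1-HIT | VC [29, 5]
  [8] addr=0x1d1 blk=29 s=1: VC-HIT | VC [13, 5]
  [9] addr=0x55 blk=5 s=1: VC-HIT | VC [13, 29]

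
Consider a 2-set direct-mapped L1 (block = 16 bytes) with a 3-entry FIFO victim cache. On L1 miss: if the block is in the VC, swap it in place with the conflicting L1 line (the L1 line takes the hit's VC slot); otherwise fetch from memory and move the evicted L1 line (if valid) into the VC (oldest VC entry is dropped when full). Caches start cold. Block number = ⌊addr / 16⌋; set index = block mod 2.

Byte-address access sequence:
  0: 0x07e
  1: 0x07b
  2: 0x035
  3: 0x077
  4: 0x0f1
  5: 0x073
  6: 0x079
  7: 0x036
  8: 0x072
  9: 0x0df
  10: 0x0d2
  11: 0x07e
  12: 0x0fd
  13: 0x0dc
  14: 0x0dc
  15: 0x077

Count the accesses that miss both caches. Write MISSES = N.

0: 0x7e (blk 7, set 1) → MISS  vc=[]
1: 0x7b (blk 7, set 1) → L1-HIT  vc=[]
2: 0x35 (blk 3, set 1) → MISS  vc=[7]
3: 0x77 (blk 7, set 1) → VC-HIT  vc=[3]
4: 0xf1 (blk 15, set 1) → MISS  vc=[3, 7]
5: 0x73 (blk 7, set 1) → VC-HIT  vc=[3, 15]
6: 0x79 (blk 7, set 1) → L1-HIT  vc=[3, 15]
7: 0x36 (blk 3, set 1) → VC-HIT  vc=[7, 15]
8: 0x72 (blk 7, set 1) → VC-HIT  vc=[3, 15]
9: 0xdf (blk 13, set 1) → MISS  vc=[3, 15, 7]
10: 0xd2 (blk 13, set 1) → L1-HIT  vc=[3, 15, 7]
11: 0x7e (blk 7, set 1) → VC-HIT  vc=[3, 15, 13]
12: 0xfd (blk 15, set 1) → VC-HIT  vc=[3, 7, 13]
13: 0xdc (blk 13, set 1) → VC-HIT  vc=[3, 7, 15]
14: 0xdc (blk 13, set 1) → L1-HIT  vc=[3, 7, 15]
15: 0x77 (blk 7, set 1) → VC-HIT  vc=[3, 13, 15]

MISSES = 4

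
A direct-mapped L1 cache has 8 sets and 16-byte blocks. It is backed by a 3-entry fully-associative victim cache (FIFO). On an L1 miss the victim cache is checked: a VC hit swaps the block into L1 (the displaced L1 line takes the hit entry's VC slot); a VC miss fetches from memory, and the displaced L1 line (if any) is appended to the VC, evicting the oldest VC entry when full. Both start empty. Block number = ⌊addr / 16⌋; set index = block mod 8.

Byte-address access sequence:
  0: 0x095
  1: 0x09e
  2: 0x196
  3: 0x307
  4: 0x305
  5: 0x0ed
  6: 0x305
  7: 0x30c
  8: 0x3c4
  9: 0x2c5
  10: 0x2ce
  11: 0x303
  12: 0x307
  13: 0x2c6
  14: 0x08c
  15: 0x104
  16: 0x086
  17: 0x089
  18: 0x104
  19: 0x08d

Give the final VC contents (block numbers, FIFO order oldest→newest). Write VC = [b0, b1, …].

VC = [60, 48, 16]

  [0] addr=0x95 blk=9 s=1: MISS | VC []
  [1] addr=0x9e blk=9 s=1: L1-HIT | VC []
  [2] addr=0x196 blk=25 s=1: MISS | VC [9]
  [3] addr=0x307 blk=48 s=0: MISS | VC [9]
  [4] addr=0x305 blk=48 s=0: L1-HIT | VC [9]
  [5] addr=0xed blk=14 s=6: MISS | VC [9]
  [6] addr=0x305 blk=48 s=0: L1-HIT | VC [9]
  [7] addr=0x30c blk=48 s=0: L1-HIT | VC [9]
  [8] addr=0x3c4 blk=60 s=4: MISS | VC [9]
  [9] addr=0x2c5 blk=44 s=4: MISS | VC [9, 60]
  [10] addr=0x2ce blk=44 s=4: L1-HIT | VC [9, 60]
  [11] addr=0x303 blk=48 s=0: L1-HIT | VC [9, 60]
  [12] addr=0x307 blk=48 s=0: L1-HIT | VC [9, 60]
  [13] addr=0x2c6 blk=44 s=4: L1-HIT | VC [9, 60]
  [14] addr=0x8c blk=8 s=0: MISS | VC [9, 60, 48]
  [15] addr=0x104 blk=16 s=0: MISS | VC [60, 48, 8]
  [16] addr=0x86 blk=8 s=0: VC-HIT | VC [60, 48, 16]
  [17] addr=0x89 blk=8 s=0: L1-HIT | VC [60, 48, 16]
  [18] addr=0x104 blk=16 s=0: VC-HIT | VC [60, 48, 8]
  [19] addr=0x8d blk=8 s=0: VC-HIT | VC [60, 48, 16]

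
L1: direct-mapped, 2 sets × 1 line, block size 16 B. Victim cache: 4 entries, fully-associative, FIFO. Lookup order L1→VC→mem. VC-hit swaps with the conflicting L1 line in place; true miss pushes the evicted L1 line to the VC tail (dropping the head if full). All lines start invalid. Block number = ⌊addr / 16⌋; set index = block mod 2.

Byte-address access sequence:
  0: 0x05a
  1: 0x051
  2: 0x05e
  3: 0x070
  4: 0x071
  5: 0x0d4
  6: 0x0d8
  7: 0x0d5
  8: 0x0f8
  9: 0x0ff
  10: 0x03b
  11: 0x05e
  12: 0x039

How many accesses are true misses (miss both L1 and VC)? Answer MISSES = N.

#0 0x5a→b5/s1 MISS; vc=[]
#1 0x51→b5/s1 L1-HIT; vc=[]
#2 0x5e→b5/s1 L1-HIT; vc=[]
#3 0x70→b7/s1 MISS; vc=[5]
#4 0x71→b7/s1 L1-HIT; vc=[5]
#5 0xd4→b13/s1 MISS; vc=[5,7]
#6 0xd8→b13/s1 L1-HIT; vc=[5,7]
#7 0xd5→b13/s1 L1-HIT; vc=[5,7]
#8 0xf8→b15/s1 MISS; vc=[5,7,13]
#9 0xff→b15/s1 L1-HIT; vc=[5,7,13]
#10 0x3b→b3/s1 MISS; vc=[5,7,13,15]
#11 0x5e→b5/s1 VC-HIT; vc=[3,7,13,15]
#12 0x39→b3/s1 VC-HIT; vc=[5,7,13,15]

MISSES = 5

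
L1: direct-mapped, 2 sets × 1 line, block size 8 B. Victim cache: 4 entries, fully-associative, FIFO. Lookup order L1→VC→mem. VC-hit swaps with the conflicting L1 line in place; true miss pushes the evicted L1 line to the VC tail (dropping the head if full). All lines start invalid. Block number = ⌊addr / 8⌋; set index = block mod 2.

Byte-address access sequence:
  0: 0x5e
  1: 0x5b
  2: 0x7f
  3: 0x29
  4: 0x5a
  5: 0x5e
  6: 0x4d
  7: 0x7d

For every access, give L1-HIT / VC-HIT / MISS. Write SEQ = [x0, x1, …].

SEQ = [MISS, L1-HIT, MISS, MISS, VC-HIT, L1-HIT, MISS, VC-HIT]

#0 0x5e→b11/s1 MISS; vc=[]
#1 0x5b→b11/s1 L1-HIT; vc=[]
#2 0x7f→b15/s1 MISS; vc=[11]
#3 0x29→b5/s1 MISS; vc=[11,15]
#4 0x5a→b11/s1 VC-HIT; vc=[5,15]
#5 0x5e→b11/s1 L1-HIT; vc=[5,15]
#6 0x4d→b9/s1 MISS; vc=[5,15,11]
#7 0x7d→b15/s1 VC-HIT; vc=[5,9,11]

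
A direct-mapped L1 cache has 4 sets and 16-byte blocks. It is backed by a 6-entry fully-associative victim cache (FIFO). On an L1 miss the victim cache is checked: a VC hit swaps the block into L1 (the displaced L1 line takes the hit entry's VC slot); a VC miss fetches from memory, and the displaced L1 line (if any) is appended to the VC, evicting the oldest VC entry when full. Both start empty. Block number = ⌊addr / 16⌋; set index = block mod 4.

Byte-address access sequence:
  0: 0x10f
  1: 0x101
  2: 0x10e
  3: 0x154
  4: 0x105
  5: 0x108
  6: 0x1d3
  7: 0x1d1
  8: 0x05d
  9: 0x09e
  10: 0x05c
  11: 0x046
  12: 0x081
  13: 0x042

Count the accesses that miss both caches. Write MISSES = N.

MISSES = 7

#0 0x10f→b16/s0 MISS; vc=[]
#1 0x101→b16/s0 L1-HIT; vc=[]
#2 0x10e→b16/s0 L1-HIT; vc=[]
#3 0x154→b21/s1 MISS; vc=[]
#4 0x105→b16/s0 L1-HIT; vc=[]
#5 0x108→b16/s0 L1-HIT; vc=[]
#6 0x1d3→b29/s1 MISS; vc=[21]
#7 0x1d1→b29/s1 L1-HIT; vc=[21]
#8 0x5d→b5/s1 MISS; vc=[21,29]
#9 0x9e→b9/s1 MISS; vc=[21,29,5]
#10 0x5c→b5/s1 VC-HIT; vc=[21,29,9]
#11 0x46→b4/s0 MISS; vc=[21,29,9,16]
#12 0x81→b8/s0 MISS; vc=[21,29,9,16,4]
#13 0x42→b4/s0 VC-HIT; vc=[21,29,9,16,8]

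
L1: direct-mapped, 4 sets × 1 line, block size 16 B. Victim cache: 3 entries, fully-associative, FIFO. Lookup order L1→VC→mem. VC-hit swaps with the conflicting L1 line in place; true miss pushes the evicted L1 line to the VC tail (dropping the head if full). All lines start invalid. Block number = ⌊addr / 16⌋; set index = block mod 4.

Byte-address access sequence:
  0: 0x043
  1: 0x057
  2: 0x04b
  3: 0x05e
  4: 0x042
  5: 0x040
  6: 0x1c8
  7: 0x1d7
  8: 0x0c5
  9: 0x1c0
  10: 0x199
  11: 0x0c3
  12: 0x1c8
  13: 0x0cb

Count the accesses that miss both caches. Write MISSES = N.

MISSES = 6

#0 0x43→b4/s0 MISS; vc=[]
#1 0x57→b5/s1 MISS; vc=[]
#2 0x4b→b4/s0 L1-HIT; vc=[]
#3 0x5e→b5/s1 L1-HIT; vc=[]
#4 0x42→b4/s0 L1-HIT; vc=[]
#5 0x40→b4/s0 L1-HIT; vc=[]
#6 0x1c8→b28/s0 MISS; vc=[4]
#7 0x1d7→b29/s1 MISS; vc=[4,5]
#8 0xc5→b12/s0 MISS; vc=[4,5,28]
#9 0x1c0→b28/s0 VC-HIT; vc=[4,5,12]
#10 0x199→b25/s1 MISS; vc=[5,12,29]
#11 0xc3→b12/s0 VC-HIT; vc=[5,28,29]
#12 0x1c8→b28/s0 VC-HIT; vc=[5,12,29]
#13 0xcb→b12/s0 VC-HIT; vc=[5,28,29]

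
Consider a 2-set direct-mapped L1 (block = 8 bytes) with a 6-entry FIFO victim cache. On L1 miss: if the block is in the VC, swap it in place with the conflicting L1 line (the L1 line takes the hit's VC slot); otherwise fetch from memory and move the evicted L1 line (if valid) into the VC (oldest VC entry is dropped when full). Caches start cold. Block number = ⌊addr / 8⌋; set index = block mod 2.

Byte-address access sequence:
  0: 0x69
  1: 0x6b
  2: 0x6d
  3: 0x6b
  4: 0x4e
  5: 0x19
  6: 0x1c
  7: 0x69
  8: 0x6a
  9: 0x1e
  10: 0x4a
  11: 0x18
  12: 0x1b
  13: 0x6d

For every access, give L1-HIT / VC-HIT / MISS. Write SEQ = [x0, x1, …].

#0 0x69→b13/s1 MISS; vc=[]
#1 0x6b→b13/s1 L1-HIT; vc=[]
#2 0x6d→b13/s1 L1-HIT; vc=[]
#3 0x6b→b13/s1 L1-HIT; vc=[]
#4 0x4e→b9/s1 MISS; vc=[13]
#5 0x19→b3/s1 MISS; vc=[13,9]
#6 0x1c→b3/s1 L1-HIT; vc=[13,9]
#7 0x69→b13/s1 VC-HIT; vc=[3,9]
#8 0x6a→b13/s1 L1-HIT; vc=[3,9]
#9 0x1e→b3/s1 VC-HIT; vc=[13,9]
#10 0x4a→b9/s1 VC-HIT; vc=[13,3]
#11 0x18→b3/s1 VC-HIT; vc=[13,9]
#12 0x1b→b3/s1 L1-HIT; vc=[13,9]
#13 0x6d→b13/s1 VC-HIT; vc=[3,9]

SEQ = [MISS, L1-HIT, L1-HIT, L1-HIT, MISS, MISS, L1-HIT, VC-HIT, L1-HIT, VC-HIT, VC-HIT, VC-HIT, L1-HIT, VC-HIT]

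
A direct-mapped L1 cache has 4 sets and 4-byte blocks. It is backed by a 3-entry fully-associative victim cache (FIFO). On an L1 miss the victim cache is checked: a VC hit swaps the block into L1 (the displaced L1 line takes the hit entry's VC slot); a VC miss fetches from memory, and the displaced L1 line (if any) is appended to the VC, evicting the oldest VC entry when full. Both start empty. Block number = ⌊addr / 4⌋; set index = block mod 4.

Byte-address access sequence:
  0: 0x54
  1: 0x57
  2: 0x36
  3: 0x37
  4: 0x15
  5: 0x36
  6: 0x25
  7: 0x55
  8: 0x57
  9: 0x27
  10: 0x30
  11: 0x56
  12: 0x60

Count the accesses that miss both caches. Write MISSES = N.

#0 0x54→b21/s1 MISS; vc=[]
#1 0x57→b21/s1 L1-HIT; vc=[]
#2 0x36→b13/s1 MISS; vc=[21]
#3 0x37→b13/s1 L1-HIT; vc=[21]
#4 0x15→b5/s1 MISS; vc=[21,13]
#5 0x36→b13/s1 VC-HIT; vc=[21,5]
#6 0x25→b9/s1 MISS; vc=[21,5,13]
#7 0x55→b21/s1 VC-HIT; vc=[9,5,13]
#8 0x57→b21/s1 L1-HIT; vc=[9,5,13]
#9 0x27→b9/s1 VC-HIT; vc=[21,5,13]
#10 0x30→b12/s0 MISS; vc=[21,5,13]
#11 0x56→b21/s1 VC-HIT; vc=[9,5,13]
#12 0x60→b24/s0 MISS; vc=[5,13,12]

MISSES = 6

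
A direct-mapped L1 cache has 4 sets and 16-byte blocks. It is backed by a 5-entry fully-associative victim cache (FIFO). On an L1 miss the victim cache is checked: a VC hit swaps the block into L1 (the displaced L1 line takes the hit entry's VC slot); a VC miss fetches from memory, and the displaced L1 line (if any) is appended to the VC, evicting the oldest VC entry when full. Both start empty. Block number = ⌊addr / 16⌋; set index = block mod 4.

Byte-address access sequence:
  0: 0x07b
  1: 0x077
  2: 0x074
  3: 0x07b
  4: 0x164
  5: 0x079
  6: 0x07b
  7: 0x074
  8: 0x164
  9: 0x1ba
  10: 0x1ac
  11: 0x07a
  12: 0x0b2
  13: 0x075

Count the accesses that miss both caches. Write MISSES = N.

MISSES = 5

0: 0x7b (blk 7, set 3) → MISS  vc=[]
1: 0x77 (blk 7, set 3) → L1-HIT  vc=[]
2: 0x74 (blk 7, set 3) → L1-HIT  vc=[]
3: 0x7b (blk 7, set 3) → L1-HIT  vc=[]
4: 0x164 (blk 22, set 2) → MISS  vc=[]
5: 0x79 (blk 7, set 3) → L1-HIT  vc=[]
6: 0x7b (blk 7, set 3) → L1-HIT  vc=[]
7: 0x74 (blk 7, set 3) → L1-HIT  vc=[]
8: 0x164 (blk 22, set 2) → L1-HIT  vc=[]
9: 0x1ba (blk 27, set 3) → MISS  vc=[7]
10: 0x1ac (blk 26, set 2) → MISS  vc=[7, 22]
11: 0x7a (blk 7, set 3) → VC-HIT  vc=[27, 22]
12: 0xb2 (blk 11, set 3) → MISS  vc=[27, 22, 7]
13: 0x75 (blk 7, set 3) → VC-HIT  vc=[27, 22, 11]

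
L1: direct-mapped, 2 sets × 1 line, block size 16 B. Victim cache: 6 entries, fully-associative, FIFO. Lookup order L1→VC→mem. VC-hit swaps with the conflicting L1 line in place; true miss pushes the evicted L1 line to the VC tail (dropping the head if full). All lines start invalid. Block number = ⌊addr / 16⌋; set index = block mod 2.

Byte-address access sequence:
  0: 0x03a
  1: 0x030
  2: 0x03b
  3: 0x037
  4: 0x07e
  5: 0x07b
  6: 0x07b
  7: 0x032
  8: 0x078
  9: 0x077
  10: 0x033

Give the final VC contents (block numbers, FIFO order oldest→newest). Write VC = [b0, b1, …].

VC = [7]

0: 0x3a (blk 3, set 1) → MISS  vc=[]
1: 0x30 (blk 3, set 1) → L1-HIT  vc=[]
2: 0x3b (blk 3, set 1) → L1-HIT  vc=[]
3: 0x37 (blk 3, set 1) → L1-HIT  vc=[]
4: 0x7e (blk 7, set 1) → MISS  vc=[3]
5: 0x7b (blk 7, set 1) → L1-HIT  vc=[3]
6: 0x7b (blk 7, set 1) → L1-HIT  vc=[3]
7: 0x32 (blk 3, set 1) → VC-HIT  vc=[7]
8: 0x78 (blk 7, set 1) → VC-HIT  vc=[3]
9: 0x77 (blk 7, set 1) → L1-HIT  vc=[3]
10: 0x33 (blk 3, set 1) → VC-HIT  vc=[7]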